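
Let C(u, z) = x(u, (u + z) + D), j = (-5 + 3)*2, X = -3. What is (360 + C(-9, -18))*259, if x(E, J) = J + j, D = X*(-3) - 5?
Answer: 86247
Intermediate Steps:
D = 4 (D = -3*(-3) - 5 = 9 - 5 = 4)
j = -4 (j = -2*2 = -4)
x(E, J) = -4 + J (x(E, J) = J - 4 = -4 + J)
C(u, z) = u + z (C(u, z) = -4 + ((u + z) + 4) = -4 + (4 + u + z) = u + z)
(360 + C(-9, -18))*259 = (360 + (-9 - 18))*259 = (360 - 27)*259 = 333*259 = 86247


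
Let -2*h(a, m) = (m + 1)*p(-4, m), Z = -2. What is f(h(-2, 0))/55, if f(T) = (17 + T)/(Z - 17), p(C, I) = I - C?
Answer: -3/209 ≈ -0.014354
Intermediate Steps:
p(C, I) = I - C
h(a, m) = -(1 + m)*(4 + m)/2 (h(a, m) = -(m + 1)*(m - 1*(-4))/2 = -(1 + m)*(m + 4)/2 = -(1 + m)*(4 + m)/2)
f(T) = -17/19 - T/19 (f(T) = (17 + T)/(-2 - 17) = (17 + T)/(-19) = (17 + T)*(-1/19) = -17/19 - T/19)
f(h(-2, 0))/55 = (-17/19 - (-1)*(1 + 0)*(4 + 0)/38)/55 = (-17/19 - (-1)*4/38)*(1/55) = (-17/19 - 1/19*(-2))*(1/55) = (-17/19 + 2/19)*(1/55) = -15/19*1/55 = -3/209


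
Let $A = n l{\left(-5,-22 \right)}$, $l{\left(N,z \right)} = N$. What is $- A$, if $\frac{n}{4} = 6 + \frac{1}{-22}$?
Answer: $\frac{1310}{11} \approx 119.09$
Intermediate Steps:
$n = \frac{262}{11}$ ($n = 4 \left(6 + \frac{1}{-22}\right) = 4 \left(6 - \frac{1}{22}\right) = 4 \cdot \frac{131}{22} = \frac{262}{11} \approx 23.818$)
$A = - \frac{1310}{11}$ ($A = \frac{262}{11} \left(-5\right) = - \frac{1310}{11} \approx -119.09$)
$- A = \left(-1\right) \left(- \frac{1310}{11}\right) = \frac{1310}{11}$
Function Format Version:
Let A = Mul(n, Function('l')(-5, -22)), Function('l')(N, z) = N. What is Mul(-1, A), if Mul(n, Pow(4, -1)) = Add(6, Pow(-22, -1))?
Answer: Rational(1310, 11) ≈ 119.09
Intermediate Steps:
n = Rational(262, 11) (n = Mul(4, Add(6, Pow(-22, -1))) = Mul(4, Add(6, Rational(-1, 22))) = Mul(4, Rational(131, 22)) = Rational(262, 11) ≈ 23.818)
A = Rational(-1310, 11) (A = Mul(Rational(262, 11), -5) = Rational(-1310, 11) ≈ -119.09)
Mul(-1, A) = Mul(-1, Rational(-1310, 11)) = Rational(1310, 11)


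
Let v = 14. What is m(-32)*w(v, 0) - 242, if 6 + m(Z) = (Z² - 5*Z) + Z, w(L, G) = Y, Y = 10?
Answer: 11218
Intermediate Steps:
w(L, G) = 10
m(Z) = -6 + Z² - 4*Z (m(Z) = -6 + ((Z² - 5*Z) + Z) = -6 + (Z² - 4*Z) = -6 + Z² - 4*Z)
m(-32)*w(v, 0) - 242 = (-6 + (-32)² - 4*(-32))*10 - 242 = (-6 + 1024 + 128)*10 - 242 = 1146*10 - 242 = 11460 - 242 = 11218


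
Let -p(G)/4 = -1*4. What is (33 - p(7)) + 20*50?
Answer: 1017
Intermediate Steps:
p(G) = 16 (p(G) = -(-4)*4 = -4*(-4) = 16)
(33 - p(7)) + 20*50 = (33 - 1*16) + 20*50 = (33 - 16) + 1000 = 17 + 1000 = 1017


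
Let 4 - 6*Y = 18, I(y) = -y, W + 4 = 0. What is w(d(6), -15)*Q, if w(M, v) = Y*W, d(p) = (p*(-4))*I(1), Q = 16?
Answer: 448/3 ≈ 149.33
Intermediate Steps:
W = -4 (W = -4 + 0 = -4)
Y = -7/3 (Y = ⅔ - ⅙*18 = ⅔ - 3 = -7/3 ≈ -2.3333)
d(p) = 4*p (d(p) = (p*(-4))*(-1*1) = -4*p*(-1) = 4*p)
w(M, v) = 28/3 (w(M, v) = -7/3*(-4) = 28/3)
w(d(6), -15)*Q = (28/3)*16 = 448/3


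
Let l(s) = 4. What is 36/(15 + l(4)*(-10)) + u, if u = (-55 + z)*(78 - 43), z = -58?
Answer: -98911/25 ≈ -3956.4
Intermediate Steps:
u = -3955 (u = (-55 - 58)*(78 - 43) = -113*35 = -3955)
36/(15 + l(4)*(-10)) + u = 36/(15 + 4*(-10)) - 3955 = 36/(15 - 40) - 3955 = 36/(-25) - 3955 = 36*(-1/25) - 3955 = -36/25 - 3955 = -98911/25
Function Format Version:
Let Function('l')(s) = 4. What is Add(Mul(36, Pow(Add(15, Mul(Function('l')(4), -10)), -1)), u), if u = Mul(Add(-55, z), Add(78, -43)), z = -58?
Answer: Rational(-98911, 25) ≈ -3956.4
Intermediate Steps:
u = -3955 (u = Mul(Add(-55, -58), Add(78, -43)) = Mul(-113, 35) = -3955)
Add(Mul(36, Pow(Add(15, Mul(Function('l')(4), -10)), -1)), u) = Add(Mul(36, Pow(Add(15, Mul(4, -10)), -1)), -3955) = Add(Mul(36, Pow(Add(15, -40), -1)), -3955) = Add(Mul(36, Pow(-25, -1)), -3955) = Add(Mul(36, Rational(-1, 25)), -3955) = Add(Rational(-36, 25), -3955) = Rational(-98911, 25)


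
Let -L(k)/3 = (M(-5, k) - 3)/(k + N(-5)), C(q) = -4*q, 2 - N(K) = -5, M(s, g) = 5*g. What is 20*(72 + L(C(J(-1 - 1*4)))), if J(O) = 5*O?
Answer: 124260/107 ≈ 1161.3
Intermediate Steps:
N(K) = 7 (N(K) = 2 - 1*(-5) = 2 + 5 = 7)
L(k) = -3*(-3 + 5*k)/(7 + k) (L(k) = -3*(5*k - 3)/(k + 7) = -3*(-3 + 5*k)/(7 + k))
20*(72 + L(C(J(-1 - 1*4)))) = 20*(72 + 3*(3 - (-20)*5*(-1 - 1*4))/(7 - 20*(-1 - 1*4))) = 20*(72 + 3*(3 - (-20)*5*(-1 - 4))/(7 - 20*(-1 - 4))) = 20*(72 + 3*(3 - (-20)*5*(-5))/(7 - 20*(-5))) = 20*(72 + 3*(3 - (-20)*(-25))/(7 - 4*(-25))) = 20*(72 + 3*(3 - 5*100)/(7 + 100)) = 20*(72 + 3*(3 - 500)/107) = 20*(72 + 3*(1/107)*(-497)) = 20*(72 - 1491/107) = 20*(6213/107) = 124260/107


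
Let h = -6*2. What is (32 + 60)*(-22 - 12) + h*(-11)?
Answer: -2996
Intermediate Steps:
h = -12
(32 + 60)*(-22 - 12) + h*(-11) = (32 + 60)*(-22 - 12) - 12*(-11) = 92*(-34) + 132 = -3128 + 132 = -2996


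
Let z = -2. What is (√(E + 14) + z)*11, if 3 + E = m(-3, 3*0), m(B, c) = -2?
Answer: 11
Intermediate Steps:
E = -5 (E = -3 - 2 = -5)
(√(E + 14) + z)*11 = (√(-5 + 14) - 2)*11 = (√9 - 2)*11 = (3 - 2)*11 = 1*11 = 11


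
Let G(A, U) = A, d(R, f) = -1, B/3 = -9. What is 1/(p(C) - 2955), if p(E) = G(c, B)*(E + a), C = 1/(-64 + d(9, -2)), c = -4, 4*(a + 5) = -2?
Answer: -65/190641 ≈ -0.00034095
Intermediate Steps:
a = -11/2 (a = -5 + (¼)*(-2) = -5 - ½ = -11/2 ≈ -5.5000)
B = -27 (B = 3*(-9) = -27)
C = -1/65 (C = 1/(-64 - 1) = 1/(-65) = -1/65 ≈ -0.015385)
p(E) = 22 - 4*E (p(E) = -4*(E - 11/2) = -4*(-11/2 + E) = 22 - 4*E)
1/(p(C) - 2955) = 1/((22 - 4*(-1/65)) - 2955) = 1/((22 + 4/65) - 2955) = 1/(1434/65 - 2955) = 1/(-190641/65) = -65/190641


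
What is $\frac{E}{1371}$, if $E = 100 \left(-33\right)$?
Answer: $- \frac{1100}{457} \approx -2.407$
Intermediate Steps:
$E = -3300$
$\frac{E}{1371} = - \frac{3300}{1371} = \left(-3300\right) \frac{1}{1371} = - \frac{1100}{457}$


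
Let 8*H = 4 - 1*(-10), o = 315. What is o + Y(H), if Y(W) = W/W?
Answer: 316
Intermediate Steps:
H = 7/4 (H = (4 - 1*(-10))/8 = (4 + 10)/8 = (⅛)*14 = 7/4 ≈ 1.7500)
Y(W) = 1
o + Y(H) = 315 + 1 = 316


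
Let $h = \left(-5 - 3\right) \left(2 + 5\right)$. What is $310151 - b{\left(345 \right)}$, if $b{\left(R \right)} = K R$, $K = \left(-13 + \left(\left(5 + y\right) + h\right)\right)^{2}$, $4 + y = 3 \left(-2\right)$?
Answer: $-1579069$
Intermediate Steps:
$h = -56$ ($h = \left(-8\right) 7 = -56$)
$y = -10$ ($y = -4 + 3 \left(-2\right) = -4 - 6 = -10$)
$K = 5476$ ($K = \left(-13 + \left(\left(5 - 10\right) - 56\right)\right)^{2} = \left(-13 - 61\right)^{2} = \left(-74\right)^{2} = 5476$)
$b{\left(R \right)} = 5476 R$
$310151 - b{\left(345 \right)} = 310151 - 5476 \cdot 345 = 310151 - 1889220 = -1579069$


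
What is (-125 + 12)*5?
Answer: -565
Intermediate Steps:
(-125 + 12)*5 = -113*5 = -565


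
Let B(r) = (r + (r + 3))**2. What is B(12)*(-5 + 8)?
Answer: 2187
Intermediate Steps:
B(r) = (3 + 2*r)**2 (B(r) = (r + (3 + r))**2 = (3 + 2*r)**2)
B(12)*(-5 + 8) = (3 + 2*12)**2*(-5 + 8) = (3 + 24)**2*3 = 27**2*3 = 729*3 = 2187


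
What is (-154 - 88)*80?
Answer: -19360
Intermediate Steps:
(-154 - 88)*80 = -242*80 = -19360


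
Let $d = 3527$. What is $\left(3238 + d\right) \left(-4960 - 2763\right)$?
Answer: $-52246095$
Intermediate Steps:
$\left(3238 + d\right) \left(-4960 - 2763\right) = \left(3238 + 3527\right) \left(-4960 - 2763\right) = 6765 \left(-7723\right) = -52246095$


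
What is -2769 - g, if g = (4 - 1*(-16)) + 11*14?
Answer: -2943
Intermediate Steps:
g = 174 (g = (4 + 16) + 154 = 20 + 154 = 174)
-2769 - g = -2769 - 1*174 = -2769 - 174 = -2943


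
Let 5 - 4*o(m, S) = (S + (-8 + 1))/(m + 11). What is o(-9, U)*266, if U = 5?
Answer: 399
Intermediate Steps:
o(m, S) = 5/4 - (-7 + S)/(4*(11 + m)) (o(m, S) = 5/4 - (S + (-8 + 1))/(4*(m + 11)) = 5/4 - (S - 7)/(4*(11 + m)) = 5/4 - (-7 + S)/(4*(11 + m)))
o(-9, U)*266 = ((62 - 1*5 + 5*(-9))/(4*(11 - 9)))*266 = ((1/4)*(62 - 5 - 45)/2)*266 = ((1/4)*(1/2)*12)*266 = (3/2)*266 = 399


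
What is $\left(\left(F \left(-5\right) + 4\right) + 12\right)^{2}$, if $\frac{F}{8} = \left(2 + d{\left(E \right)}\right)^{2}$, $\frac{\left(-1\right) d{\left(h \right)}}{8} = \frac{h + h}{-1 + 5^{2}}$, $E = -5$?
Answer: $\frac{101929216}{81} \approx 1.2584 \cdot 10^{6}$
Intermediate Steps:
$d{\left(h \right)} = - \frac{2 h}{3}$ ($d{\left(h \right)} = - 8 \frac{h + h}{-1 + 5^{2}} = - 8 \frac{2 h}{-1 + 25} = - 8 \frac{2 h}{24} = - 8 \cdot 2 h \frac{1}{24} = - 8 \frac{h}{12} = - \frac{2 h}{3}$)
$F = \frac{2048}{9}$ ($F = 8 \left(2 - - \frac{10}{3}\right)^{2} = 8 \left(2 + \frac{10}{3}\right)^{2} = 8 \left(\frac{16}{3}\right)^{2} = 8 \cdot \frac{256}{9} = \frac{2048}{9} \approx 227.56$)
$\left(\left(F \left(-5\right) + 4\right) + 12\right)^{2} = \left(\left(\frac{2048}{9} \left(-5\right) + 4\right) + 12\right)^{2} = \left(\left(- \frac{10240}{9} + 4\right) + 12\right)^{2} = \left(- \frac{10204}{9} + 12\right)^{2} = \left(- \frac{10096}{9}\right)^{2} = \frac{101929216}{81}$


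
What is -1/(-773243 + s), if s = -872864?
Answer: 1/1646107 ≈ 6.0749e-7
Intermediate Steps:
-1/(-773243 + s) = -1/(-773243 - 872864) = -1/(-1646107) = -1*(-1/1646107) = 1/1646107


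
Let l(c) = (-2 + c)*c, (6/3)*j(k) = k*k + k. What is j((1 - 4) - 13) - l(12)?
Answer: 0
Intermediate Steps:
j(k) = k/2 + k²/2 (j(k) = (k*k + k)/2 = (k² + k)/2 = (k + k²)/2 = k/2 + k²/2)
l(c) = c*(-2 + c)
j((1 - 4) - 13) - l(12) = ((1 - 4) - 13)*(1 + ((1 - 4) - 13))/2 - 12*(-2 + 12) = (-3 - 13)*(1 + (-3 - 13))/2 - 12*10 = (½)*(-16)*(1 - 16) - 1*120 = (½)*(-16)*(-15) - 120 = 120 - 120 = 0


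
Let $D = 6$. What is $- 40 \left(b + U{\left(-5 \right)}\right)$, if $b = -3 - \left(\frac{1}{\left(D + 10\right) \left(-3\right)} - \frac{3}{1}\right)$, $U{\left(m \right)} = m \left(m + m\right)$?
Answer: $- \frac{12005}{6} \approx -2000.8$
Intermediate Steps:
$U{\left(m \right)} = 2 m^{2}$ ($U{\left(m \right)} = m 2 m = 2 m^{2}$)
$b = \frac{1}{48}$ ($b = -3 - \left(\frac{1}{\left(6 + 10\right) \left(-3\right)} - \frac{3}{1}\right) = -3 - \left(\frac{1}{16} \left(- \frac{1}{3}\right) - 3\right) = -3 - \left(- \frac{1}{48} - 3\right) = -3 - - \frac{145}{48} = -3 + \frac{145}{48} = \frac{1}{48} \approx 0.020833$)
$- 40 \left(b + U{\left(-5 \right)}\right) = - 40 \left(\frac{1}{48} + 2 \left(-5\right)^{2}\right) = - 40 \left(\frac{1}{48} + 2 \cdot 25\right) = - 40 \left(\frac{1}{48} + 50\right) = \left(-40\right) \frac{2401}{48} = - \frac{12005}{6}$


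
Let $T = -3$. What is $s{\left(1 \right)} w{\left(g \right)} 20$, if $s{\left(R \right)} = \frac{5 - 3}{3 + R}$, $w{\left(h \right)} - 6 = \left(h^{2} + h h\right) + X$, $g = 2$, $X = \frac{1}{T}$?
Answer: $\frac{410}{3} \approx 136.67$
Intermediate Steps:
$X = - \frac{1}{3}$ ($X = \frac{1}{-3} = - \frac{1}{3} \approx -0.33333$)
$w{\left(h \right)} = \frac{17}{3} + 2 h^{2}$ ($w{\left(h \right)} = 6 - \left(\frac{1}{3} - h^{2} - h h\right) = 6 + \left(\left(h^{2} + h^{2}\right) - \frac{1}{3}\right) = 6 + \left(2 h^{2} - \frac{1}{3}\right) = 6 + \left(- \frac{1}{3} + 2 h^{2}\right) = \frac{17}{3} + 2 h^{2}$)
$s{\left(R \right)} = \frac{2}{3 + R}$
$s{\left(1 \right)} w{\left(g \right)} 20 = \frac{2}{3 + 1} \left(\frac{17}{3} + 2 \cdot 2^{2}\right) 20 = \frac{2}{4} \left(\frac{17}{3} + 2 \cdot 4\right) 20 = 2 \cdot \frac{1}{4} \left(\frac{17}{3} + 8\right) 20 = \frac{1}{2} \cdot \frac{41}{3} \cdot 20 = \frac{41}{6} \cdot 20 = \frac{410}{3}$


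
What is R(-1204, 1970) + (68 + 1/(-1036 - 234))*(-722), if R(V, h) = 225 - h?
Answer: -32283674/635 ≈ -50840.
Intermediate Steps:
R(-1204, 1970) + (68 + 1/(-1036 - 234))*(-722) = (225 - 1*1970) + (68 + 1/(-1036 - 234))*(-722) = (225 - 1970) + (68 + 1/(-1270))*(-722) = -1745 + (68 - 1/1270)*(-722) = -1745 + (86359/1270)*(-722) = -1745 - 31175599/635 = -32283674/635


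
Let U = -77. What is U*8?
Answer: -616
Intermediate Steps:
U*8 = -77*8 = -616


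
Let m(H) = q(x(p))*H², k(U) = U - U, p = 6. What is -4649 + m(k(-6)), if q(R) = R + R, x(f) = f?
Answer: -4649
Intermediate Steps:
q(R) = 2*R
k(U) = 0
m(H) = 12*H² (m(H) = (2*6)*H² = 12*H²)
-4649 + m(k(-6)) = -4649 + 12*0² = -4649 + 12*0 = -4649 + 0 = -4649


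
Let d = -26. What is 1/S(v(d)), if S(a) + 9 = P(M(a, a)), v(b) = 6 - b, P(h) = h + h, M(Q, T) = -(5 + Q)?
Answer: -1/83 ≈ -0.012048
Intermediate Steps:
M(Q, T) = -5 - Q
P(h) = 2*h
S(a) = -19 - 2*a (S(a) = -9 + 2*(-5 - a) = -9 + (-10 - 2*a) = -19 - 2*a)
1/S(v(d)) = 1/(-19 - 2*(6 - 1*(-26))) = 1/(-19 - 2*(6 + 26)) = 1/(-19 - 2*32) = 1/(-19 - 64) = 1/(-83) = -1/83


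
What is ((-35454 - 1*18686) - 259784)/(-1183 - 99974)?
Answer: 313924/101157 ≈ 3.1033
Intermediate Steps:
((-35454 - 1*18686) - 259784)/(-1183 - 99974) = ((-35454 - 18686) - 259784)/(-101157) = (-54140 - 259784)*(-1/101157) = -313924*(-1/101157) = 313924/101157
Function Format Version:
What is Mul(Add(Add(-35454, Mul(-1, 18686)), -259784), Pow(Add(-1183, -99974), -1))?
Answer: Rational(313924, 101157) ≈ 3.1033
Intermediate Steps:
Mul(Add(Add(-35454, Mul(-1, 18686)), -259784), Pow(Add(-1183, -99974), -1)) = Mul(Add(Add(-35454, -18686), -259784), Pow(-101157, -1)) = Mul(Add(-54140, -259784), Rational(-1, 101157)) = Mul(-313924, Rational(-1, 101157)) = Rational(313924, 101157)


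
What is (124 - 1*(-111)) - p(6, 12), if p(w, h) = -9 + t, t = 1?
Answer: 243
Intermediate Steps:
p(w, h) = -8 (p(w, h) = -9 + 1 = -8)
(124 - 1*(-111)) - p(6, 12) = (124 - 1*(-111)) - 1*(-8) = (124 + 111) + 8 = 235 + 8 = 243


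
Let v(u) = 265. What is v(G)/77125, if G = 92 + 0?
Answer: 53/15425 ≈ 0.0034360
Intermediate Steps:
G = 92
v(G)/77125 = 265/77125 = 265*(1/77125) = 53/15425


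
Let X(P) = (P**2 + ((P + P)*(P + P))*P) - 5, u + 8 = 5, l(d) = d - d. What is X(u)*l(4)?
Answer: 0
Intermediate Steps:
l(d) = 0
u = -3 (u = -8 + 5 = -3)
X(P) = -5 + P**2 + 4*P**3 (X(P) = (P**2 + ((2*P)*(2*P))*P) - 5 = (P**2 + (4*P**2)*P) - 5 = (P**2 + 4*P**3) - 5 = -5 + P**2 + 4*P**3)
X(u)*l(4) = (-5 + (-3)**2 + 4*(-3)**3)*0 = (-5 + 9 + 4*(-27))*0 = (-5 + 9 - 108)*0 = -104*0 = 0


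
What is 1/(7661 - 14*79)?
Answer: 1/6555 ≈ 0.00015256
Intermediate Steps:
1/(7661 - 14*79) = 1/(7661 - 1106) = 1/6555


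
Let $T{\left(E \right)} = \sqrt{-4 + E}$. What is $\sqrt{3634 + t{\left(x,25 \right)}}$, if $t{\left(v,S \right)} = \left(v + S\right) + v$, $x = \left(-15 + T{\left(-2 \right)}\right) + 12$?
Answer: $\sqrt{3653 + 2 i \sqrt{6}} \approx 60.44 + 0.0405 i$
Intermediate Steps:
$x = -3 + i \sqrt{6}$ ($x = \left(-15 + \sqrt{-4 - 2}\right) + 12 = \left(-15 + \sqrt{-6}\right) + 12 = \left(-15 + i \sqrt{6}\right) + 12 = -3 + i \sqrt{6} \approx -3.0 + 2.4495 i$)
$t{\left(v,S \right)} = S + 2 v$ ($t{\left(v,S \right)} = \left(S + v\right) + v = S + 2 v$)
$\sqrt{3634 + t{\left(x,25 \right)}} = \sqrt{3634 + \left(25 + 2 \left(-3 + i \sqrt{6}\right)\right)} = \sqrt{3634 + \left(25 - \left(6 - 2 i \sqrt{6}\right)\right)} = \sqrt{3634 + \left(19 + 2 i \sqrt{6}\right)} = \sqrt{3653 + 2 i \sqrt{6}}$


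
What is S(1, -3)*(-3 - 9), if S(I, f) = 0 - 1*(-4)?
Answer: -48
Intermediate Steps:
S(I, f) = 4 (S(I, f) = 0 + 4 = 4)
S(1, -3)*(-3 - 9) = 4*(-3 - 9) = 4*(-12) = -48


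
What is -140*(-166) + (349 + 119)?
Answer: 23708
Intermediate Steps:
-140*(-166) + (349 + 119) = 23240 + 468 = 23708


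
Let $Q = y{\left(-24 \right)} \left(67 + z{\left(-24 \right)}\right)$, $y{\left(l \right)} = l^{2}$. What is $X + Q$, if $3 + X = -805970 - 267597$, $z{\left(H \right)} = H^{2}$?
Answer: $-703202$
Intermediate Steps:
$Q = 370368$ ($Q = \left(-24\right)^{2} \left(67 + \left(-24\right)^{2}\right) = 576 \left(67 + 576\right) = 576 \cdot 643 = 370368$)
$X = -1073570$ ($X = -3 - 1073567 = -1073570$)
$X + Q = -1073570 + 370368 = -703202$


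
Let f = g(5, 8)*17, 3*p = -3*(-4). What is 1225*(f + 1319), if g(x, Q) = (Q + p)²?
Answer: 4614575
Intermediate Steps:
p = 4 (p = (-3*(-4))/3 = (⅓)*12 = 4)
g(x, Q) = (4 + Q)² (g(x, Q) = (Q + 4)² = (4 + Q)²)
f = 2448 (f = (4 + 8)²*17 = 12²*17 = 144*17 = 2448)
1225*(f + 1319) = 1225*(2448 + 1319) = 1225*3767 = 4614575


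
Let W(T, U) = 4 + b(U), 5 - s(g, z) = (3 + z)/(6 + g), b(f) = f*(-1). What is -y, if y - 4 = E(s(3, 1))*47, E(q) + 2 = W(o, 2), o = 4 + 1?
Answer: -4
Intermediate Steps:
o = 5
b(f) = -f
s(g, z) = 5 - (3 + z)/(6 + g)
W(T, U) = 4 - U
E(q) = 0 (E(q) = -2 + (4 - 1*2) = -2 + (4 - 2) = -2 + 2 = 0)
y = 4 (y = 4 + 0*47 = 4 + 0 = 4)
-y = -1*4 = -4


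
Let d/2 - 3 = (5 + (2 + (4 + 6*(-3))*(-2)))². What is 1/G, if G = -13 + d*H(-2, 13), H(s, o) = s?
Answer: -1/4925 ≈ -0.00020305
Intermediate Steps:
d = 2456 (d = 6 + 2*(5 + (2 + (4 + 6*(-3))*(-2)))² = 6 + 2*(5 + (2 + (4 - 18)*(-2)))² = 6 + 2*(5 + (2 - 14*(-2)))² = 6 + 2*(5 + (2 + 28))² = 6 + 2*(5 + 30)² = 6 + 2*35² = 6 + 2*1225 = 6 + 2450 = 2456)
G = -4925 (G = -13 + 2456*(-2) = -13 - 4912 = -4925)
1/G = 1/(-4925) = -1/4925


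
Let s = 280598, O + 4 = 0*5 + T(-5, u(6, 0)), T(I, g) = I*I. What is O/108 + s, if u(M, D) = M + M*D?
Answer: 10101535/36 ≈ 2.8060e+5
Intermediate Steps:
u(M, D) = M + D*M
T(I, g) = I**2
O = 21 (O = -4 + (0*5 + (-5)**2) = -4 + (0 + 25) = -4 + 25 = 21)
O/108 + s = 21/108 + 280598 = (1/108)*21 + 280598 = 7/36 + 280598 = 10101535/36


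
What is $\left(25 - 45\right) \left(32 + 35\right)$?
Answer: $-1340$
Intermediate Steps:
$\left(25 - 45\right) \left(32 + 35\right) = \left(25 - 45\right) 67 = \left(-20\right) 67 = -1340$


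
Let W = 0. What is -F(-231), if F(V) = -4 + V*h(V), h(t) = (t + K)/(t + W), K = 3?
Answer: 232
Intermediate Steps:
h(t) = (3 + t)/t (h(t) = (t + 3)/(t + 0) = (3 + t)/t)
F(V) = -1 + V (F(V) = -4 + V*((3 + V)/V) = -4 + (3 + V) = -1 + V)
-F(-231) = -(-1 - 231) = -1*(-232) = 232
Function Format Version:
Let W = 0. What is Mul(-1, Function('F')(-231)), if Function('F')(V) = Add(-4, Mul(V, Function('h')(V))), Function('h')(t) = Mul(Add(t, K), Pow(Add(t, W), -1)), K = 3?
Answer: 232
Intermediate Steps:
Function('h')(t) = Mul(Pow(t, -1), Add(3, t)) (Function('h')(t) = Mul(Add(t, 3), Pow(Add(t, 0), -1)) = Mul(Add(3, t), Pow(t, -1)) = Mul(Pow(t, -1), Add(3, t)))
Function('F')(V) = Add(-1, V) (Function('F')(V) = Add(-4, Mul(V, Mul(Pow(V, -1), Add(3, V)))) = Add(-4, Add(3, V)) = Add(-1, V))
Mul(-1, Function('F')(-231)) = Mul(-1, Add(-1, -231)) = Mul(-1, -232) = 232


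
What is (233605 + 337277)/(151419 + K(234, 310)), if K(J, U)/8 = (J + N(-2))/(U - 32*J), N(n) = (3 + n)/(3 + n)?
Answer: 2048895498/543441851 ≈ 3.7702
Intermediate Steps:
N(n) = 1
K(J, U) = 8*(1 + J)/(U - 32*J) (K(J, U) = 8*((J + 1)/(U - 32*J)) = 8*((1 + J)/(U - 32*J)) = 8*(1 + J)/(U - 32*J))
(233605 + 337277)/(151419 + K(234, 310)) = (233605 + 337277)/(151419 + 8*(-1 - 1*234)/(-1*310 + 32*234)) = 570882/(151419 + 8*(-1 - 234)/(-310 + 7488)) = 570882/(151419 + 8*(-235)/7178) = 570882/(151419 + 8*(1/7178)*(-235)) = 570882/(151419 - 940/3589) = 570882/(543441851/3589) = 570882*(3589/543441851) = 2048895498/543441851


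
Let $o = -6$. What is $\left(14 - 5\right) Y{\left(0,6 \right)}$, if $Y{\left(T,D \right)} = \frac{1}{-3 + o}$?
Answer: $-1$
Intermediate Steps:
$Y{\left(T,D \right)} = - \frac{1}{9}$ ($Y{\left(T,D \right)} = \frac{1}{-3 - 6} = \frac{1}{-9} = - \frac{1}{9}$)
$\left(14 - 5\right) Y{\left(0,6 \right)} = \left(14 - 5\right) \left(- \frac{1}{9}\right) = 9 \left(- \frac{1}{9}\right) = -1$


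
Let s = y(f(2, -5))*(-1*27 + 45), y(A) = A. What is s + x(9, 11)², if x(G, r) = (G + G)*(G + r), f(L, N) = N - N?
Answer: 129600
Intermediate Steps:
f(L, N) = 0
x(G, r) = 2*G*(G + r) (x(G, r) = (2*G)*(G + r) = 2*G*(G + r))
s = 0 (s = 0*(-1*27 + 45) = 0*(-27 + 45) = 0*18 = 0)
s + x(9, 11)² = 0 + (2*9*(9 + 11))² = 0 + (2*9*20)² = 0 + 360² = 0 + 129600 = 129600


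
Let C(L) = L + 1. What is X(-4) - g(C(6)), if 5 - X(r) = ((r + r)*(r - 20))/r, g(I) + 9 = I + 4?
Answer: 51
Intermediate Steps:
C(L) = 1 + L
g(I) = -5 + I (g(I) = -9 + (I + 4) = -9 + (4 + I) = -5 + I)
X(r) = 45 - 2*r (X(r) = 5 - (r + r)*(r - 20)/r = 5 - (2*r)*(-20 + r)/r = 5 - 2*r*(-20 + r)/r = 5 - (-40 + 2*r) = 5 + (40 - 2*r) = 45 - 2*r)
X(-4) - g(C(6)) = (45 - 2*(-4)) - (-5 + (1 + 6)) = (45 + 8) - (-5 + 7) = 53 - 1*2 = 53 - 2 = 51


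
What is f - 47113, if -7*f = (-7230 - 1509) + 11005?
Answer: -332057/7 ≈ -47437.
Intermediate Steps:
f = -2266/7 (f = -((-7230 - 1509) + 11005)/7 = -(-8739 + 11005)/7 = -1/7*2266 = -2266/7 ≈ -323.71)
f - 47113 = -2266/7 - 47113 = -332057/7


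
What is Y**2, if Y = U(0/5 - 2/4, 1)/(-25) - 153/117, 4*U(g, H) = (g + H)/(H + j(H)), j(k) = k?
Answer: 46416969/27040000 ≈ 1.7166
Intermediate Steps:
U(g, H) = (H + g)/(8*H) (U(g, H) = ((g + H)/(H + H))/4 = ((H + g)/((2*H)))/4 = ((H + g)*(1/(2*H)))/4 = ((H + g)/(2*H))/4 = (H + g)/(8*H))
Y = -6813/5200 (Y = ((1/8)*(1 + (0/5 - 2/4))/1)/(-25) - 153/117 = ((1/8)*1*(1 + (0*(1/5) - 2*1/4)))*(-1/25) - 153*1/117 = ((1/8)*1*(1 + (0 - 1/2)))*(-1/25) - 17/13 = ((1/8)*1*(1 - 1/2))*(-1/25) - 17/13 = ((1/8)*1*(1/2))*(-1/25) - 17/13 = (1/16)*(-1/25) - 17/13 = -1/400 - 17/13 = -6813/5200 ≈ -1.3102)
Y**2 = (-6813/5200)**2 = 46416969/27040000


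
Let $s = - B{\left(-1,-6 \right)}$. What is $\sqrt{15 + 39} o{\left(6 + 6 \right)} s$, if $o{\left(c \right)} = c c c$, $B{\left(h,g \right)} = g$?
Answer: $31104 \sqrt{6} \approx 76189.0$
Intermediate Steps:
$s = 6$ ($s = \left(-1\right) \left(-6\right) = 6$)
$o{\left(c \right)} = c^{3}$ ($o{\left(c \right)} = c^{2} c = c^{3}$)
$\sqrt{15 + 39} o{\left(6 + 6 \right)} s = \sqrt{15 + 39} \left(6 + 6\right)^{3} \cdot 6 = \sqrt{54} \cdot 12^{3} \cdot 6 = 3 \sqrt{6} \cdot 1728 \cdot 6 = 5184 \sqrt{6} \cdot 6 = 31104 \sqrt{6}$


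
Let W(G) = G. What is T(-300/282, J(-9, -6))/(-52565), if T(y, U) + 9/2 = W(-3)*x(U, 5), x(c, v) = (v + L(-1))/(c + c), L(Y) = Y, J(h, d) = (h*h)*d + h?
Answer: 1481/17346450 ≈ 8.5378e-5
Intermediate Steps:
J(h, d) = h + d*h² (J(h, d) = h²*d + h = d*h² + h = h + d*h²)
x(c, v) = (-1 + v)/(2*c) (x(c, v) = (v - 1)/(c + c) = (-1 + v)/((2*c)) = (-1 + v)*(1/(2*c)) = (-1 + v)/(2*c))
T(y, U) = -9/2 - 6/U (T(y, U) = -9/2 - 3*(-1 + 5)/(2*U) = -9/2 - 3*4/(2*U) = -9/2 - 6/U)
T(-300/282, J(-9, -6))/(-52565) = (-9/2 - 6*(-1/(9*(1 - 6*(-9)))))/(-52565) = (-9/2 - 6*(-1/(9*(1 + 54))))*(-1/52565) = (-9/2 - 6/((-9*55)))*(-1/52565) = (-9/2 - 6/(-495))*(-1/52565) = (-9/2 - 6*(-1/495))*(-1/52565) = (-9/2 + 2/165)*(-1/52565) = -1481/330*(-1/52565) = 1481/17346450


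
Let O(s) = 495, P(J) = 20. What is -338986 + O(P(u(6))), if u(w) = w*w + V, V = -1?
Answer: -338491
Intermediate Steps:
u(w) = -1 + w² (u(w) = w*w - 1 = w² - 1 = -1 + w²)
-338986 + O(P(u(6))) = -338986 + 495 = -338491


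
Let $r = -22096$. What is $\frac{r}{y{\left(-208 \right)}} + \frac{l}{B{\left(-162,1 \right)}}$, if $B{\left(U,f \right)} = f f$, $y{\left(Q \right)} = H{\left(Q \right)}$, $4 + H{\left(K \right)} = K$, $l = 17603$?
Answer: $\frac{938483}{53} \approx 17707.0$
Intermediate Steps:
$H{\left(K \right)} = -4 + K$
$y{\left(Q \right)} = -4 + Q$
$B{\left(U,f \right)} = f^{2}$
$\frac{r}{y{\left(-208 \right)}} + \frac{l}{B{\left(-162,1 \right)}} = - \frac{22096}{-4 - 208} + \frac{17603}{1^{2}} = - \frac{22096}{-212} + \frac{17603}{1} = \left(-22096\right) \left(- \frac{1}{212}\right) + 17603 \cdot 1 = \frac{5524}{53} + 17603 = \frac{938483}{53}$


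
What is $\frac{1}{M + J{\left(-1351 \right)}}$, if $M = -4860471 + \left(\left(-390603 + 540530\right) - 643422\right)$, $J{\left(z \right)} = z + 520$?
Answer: $- \frac{1}{5354797} \approx -1.8675 \cdot 10^{-7}$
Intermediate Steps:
$J{\left(z \right)} = 520 + z$
$M = -5353966$ ($M = -4860471 + \left(149927 - 643422\right) = -4860471 - 493495 = -5353966$)
$\frac{1}{M + J{\left(-1351 \right)}} = \frac{1}{-5353966 + \left(520 - 1351\right)} = \frac{1}{-5353966 - 831} = \frac{1}{-5354797} = - \frac{1}{5354797}$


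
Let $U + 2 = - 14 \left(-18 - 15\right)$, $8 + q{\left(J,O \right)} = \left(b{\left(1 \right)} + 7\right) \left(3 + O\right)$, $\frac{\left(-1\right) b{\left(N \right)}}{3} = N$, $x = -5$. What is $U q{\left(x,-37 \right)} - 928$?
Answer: $-67168$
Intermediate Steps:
$b{\left(N \right)} = - 3 N$
$q{\left(J,O \right)} = 4 + 4 O$ ($q{\left(J,O \right)} = -8 + \left(\left(-3\right) 1 + 7\right) \left(3 + O\right) = -8 + \left(-3 + 7\right) \left(3 + O\right) = -8 + 4 \left(3 + O\right) = -8 + \left(12 + 4 O\right) = 4 + 4 O$)
$U = 460$ ($U = -2 - 14 \left(-18 - 15\right) = -2 - -462 = -2 + 462 = 460$)
$U q{\left(x,-37 \right)} - 928 = 460 \left(4 + 4 \left(-37\right)\right) - 928 = 460 \left(4 - 148\right) - 928 = 460 \left(-144\right) - 928 = -66240 - 928 = -67168$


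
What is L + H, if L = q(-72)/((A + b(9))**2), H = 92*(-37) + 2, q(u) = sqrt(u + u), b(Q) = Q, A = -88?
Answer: -3402 + 12*I/6241 ≈ -3402.0 + 0.0019228*I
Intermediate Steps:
q(u) = sqrt(2)*sqrt(u) (q(u) = sqrt(2*u) = sqrt(2)*sqrt(u))
H = -3402 (H = -3404 + 2 = -3402)
L = 12*I/6241 (L = (sqrt(2)*sqrt(-72))/((-88 + 9)**2) = (sqrt(2)*(6*I*sqrt(2)))/((-79)**2) = (12*I)/6241 = (12*I)*(1/6241) = 12*I/6241 ≈ 0.0019228*I)
L + H = 12*I/6241 - 3402 = -3402 + 12*I/6241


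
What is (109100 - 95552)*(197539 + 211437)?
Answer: 5540806848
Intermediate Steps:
(109100 - 95552)*(197539 + 211437) = 13548*408976 = 5540806848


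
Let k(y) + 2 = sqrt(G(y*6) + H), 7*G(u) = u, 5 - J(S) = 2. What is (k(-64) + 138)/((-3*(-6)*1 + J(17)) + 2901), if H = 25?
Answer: 68/1461 + I*sqrt(1463)/20454 ≈ 0.046543 + 0.00187*I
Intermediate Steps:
J(S) = 3 (J(S) = 5 - 1*2 = 5 - 2 = 3)
G(u) = u/7
k(y) = -2 + sqrt(25 + 6*y/7) (k(y) = -2 + sqrt((y*6)/7 + 25) = -2 + sqrt((6*y)/7 + 25) = -2 + sqrt(6*y/7 + 25) = -2 + sqrt(25 + 6*y/7))
(k(-64) + 138)/((-3*(-6)*1 + J(17)) + 2901) = ((-2 + sqrt(1225 + 42*(-64))/7) + 138)/((-3*(-6)*1 + 3) + 2901) = ((-2 + sqrt(1225 - 2688)/7) + 138)/((18*1 + 3) + 2901) = ((-2 + sqrt(-1463)/7) + 138)/((18 + 3) + 2901) = ((-2 + (I*sqrt(1463))/7) + 138)/(21 + 2901) = ((-2 + I*sqrt(1463)/7) + 138)/2922 = (136 + I*sqrt(1463)/7)*(1/2922) = 68/1461 + I*sqrt(1463)/20454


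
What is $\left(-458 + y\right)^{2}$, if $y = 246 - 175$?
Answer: $149769$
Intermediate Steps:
$y = 71$ ($y = 246 - 175 = 71$)
$\left(-458 + y\right)^{2} = \left(-458 + 71\right)^{2} = \left(-387\right)^{2} = 149769$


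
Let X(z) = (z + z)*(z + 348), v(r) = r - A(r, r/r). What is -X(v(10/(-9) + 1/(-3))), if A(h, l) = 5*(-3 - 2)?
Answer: -1417856/81 ≈ -17504.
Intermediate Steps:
A(h, l) = -25 (A(h, l) = 5*(-5) = -25)
v(r) = 25 + r (v(r) = r - 1*(-25) = r + 25 = 25 + r)
X(z) = 2*z*(348 + z) (X(z) = (2*z)*(348 + z) = 2*z*(348 + z))
-X(v(10/(-9) + 1/(-3))) = -2*(25 + (10/(-9) + 1/(-3)))*(348 + (25 + (10/(-9) + 1/(-3)))) = -2*(25 + (10*(-⅑) + 1*(-⅓)))*(348 + (25 + (10*(-⅑) + 1*(-⅓)))) = -2*(25 + (-10/9 - ⅓))*(348 + (25 + (-10/9 - ⅓))) = -2*(25 - 13/9)*(348 + (25 - 13/9)) = -2*212*(348 + 212/9)/9 = -2*212*3344/(9*9) = -1*1417856/81 = -1417856/81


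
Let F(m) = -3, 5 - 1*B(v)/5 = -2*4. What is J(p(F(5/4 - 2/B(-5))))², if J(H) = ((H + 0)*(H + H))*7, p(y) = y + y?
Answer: 254016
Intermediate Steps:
B(v) = 65 (B(v) = 25 - (-10)*4 = 25 - 5*(-8) = 25 + 40 = 65)
p(y) = 2*y
J(H) = 14*H² (J(H) = (H*(2*H))*7 = (2*H²)*7 = 14*H²)
J(p(F(5/4 - 2/B(-5))))² = (14*(2*(-3))²)² = (14*(-6)²)² = (14*36)² = 504² = 254016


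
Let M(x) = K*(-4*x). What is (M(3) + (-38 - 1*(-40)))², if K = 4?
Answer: 2116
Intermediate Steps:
M(x) = -16*x (M(x) = 4*(-4*x) = -16*x)
(M(3) + (-38 - 1*(-40)))² = (-16*3 + (-38 - 1*(-40)))² = (-48 + (-38 + 40))² = (-48 + 2)² = (-46)² = 2116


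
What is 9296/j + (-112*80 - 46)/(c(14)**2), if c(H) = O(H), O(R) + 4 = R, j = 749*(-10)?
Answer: -488461/5350 ≈ -91.301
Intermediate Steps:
j = -7490
O(R) = -4 + R
c(H) = -4 + H
9296/j + (-112*80 - 46)/(c(14)**2) = 9296/(-7490) + (-112*80 - 46)/((-4 + 14)**2) = 9296*(-1/7490) + (-8960 - 46)/(10**2) = -664/535 - 9006/100 = -664/535 - 9006*1/100 = -664/535 - 4503/50 = -488461/5350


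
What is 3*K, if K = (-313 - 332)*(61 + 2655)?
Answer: -5255460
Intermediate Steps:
K = -1751820 (K = -645*2716 = -1751820)
3*K = 3*(-1751820) = -5255460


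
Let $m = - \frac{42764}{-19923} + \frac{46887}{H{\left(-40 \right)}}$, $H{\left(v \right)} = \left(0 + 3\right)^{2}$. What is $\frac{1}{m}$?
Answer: $\frac{6641}{34611651} \approx 0.00019187$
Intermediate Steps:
$H{\left(v \right)} = 9$ ($H{\left(v \right)} = 3^{2} = 9$)
$m = \frac{34611651}{6641}$ ($m = - \frac{42764}{-19923} + \frac{46887}{9} = \left(-42764\right) \left(- \frac{1}{19923}\right) + 46887 \cdot \frac{1}{9} = \frac{42764}{19923} + \frac{15629}{3} = \frac{34611651}{6641} \approx 5211.8$)
$\frac{1}{m} = \frac{1}{\frac{34611651}{6641}} = \frac{6641}{34611651}$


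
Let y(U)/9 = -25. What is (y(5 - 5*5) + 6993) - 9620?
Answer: -2852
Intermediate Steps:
y(U) = -225 (y(U) = 9*(-25) = -225)
(y(5 - 5*5) + 6993) - 9620 = (-225 + 6993) - 9620 = 6768 - 9620 = -2852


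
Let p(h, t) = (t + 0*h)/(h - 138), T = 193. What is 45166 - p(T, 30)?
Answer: 496820/11 ≈ 45165.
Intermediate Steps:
p(h, t) = t/(-138 + h) (p(h, t) = (t + 0)/(-138 + h) = t/(-138 + h))
45166 - p(T, 30) = 45166 - 30/(-138 + 193) = 45166 - 30/55 = 45166 - 1*6/11 = 45166 - 6/11 = 496820/11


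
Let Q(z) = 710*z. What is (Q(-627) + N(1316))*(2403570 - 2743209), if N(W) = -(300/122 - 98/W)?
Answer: 866968778758467/5734 ≈ 1.5120e+11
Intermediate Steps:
N(W) = -150/61 + 98/W (N(W) = -(300*(1/122) - 98/W) = -(150/61 - 98/W) = -150/61 + 98/W)
(Q(-627) + N(1316))*(2403570 - 2743209) = (710*(-627) + (-150/61 + 98/1316))*(2403570 - 2743209) = (-445170 + (-150/61 + 98*(1/1316)))*(-339639) = (-445170 + (-150/61 + 7/94))*(-339639) = (-445170 - 13673/5734)*(-339639) = -2552618453/5734*(-339639) = 866968778758467/5734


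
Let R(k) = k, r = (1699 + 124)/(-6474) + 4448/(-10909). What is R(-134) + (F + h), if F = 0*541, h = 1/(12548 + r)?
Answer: -118744315479740/886152135109 ≈ -134.00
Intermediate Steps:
r = -48683459/70624866 (r = 1823*(-1/6474) + 4448*(-1/10909) = -1823/6474 - 4448/10909 = -48683459/70624866 ≈ -0.68932)
h = 70624866/886152135109 (h = 1/(12548 - 48683459/70624866) = 1/(886152135109/70624866) = 70624866/886152135109 ≈ 7.9698e-5)
F = 0
R(-134) + (F + h) = -134 + (0 + 70624866/886152135109) = -134 + 70624866/886152135109 = -118744315479740/886152135109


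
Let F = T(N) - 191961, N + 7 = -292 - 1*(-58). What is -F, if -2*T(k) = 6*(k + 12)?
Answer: 191274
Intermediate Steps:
N = -241 (N = -7 + (-292 - 1*(-58)) = -7 + (-292 + 58) = -7 - 234 = -241)
T(k) = -36 - 3*k (T(k) = -3*(k + 12) = -3*(12 + k) = -(72 + 6*k)/2 = -36 - 3*k)
F = -191274 (F = (-36 - 3*(-241)) - 191961 = (-36 + 723) - 191961 = 687 - 191961 = -191274)
-F = -1*(-191274) = 191274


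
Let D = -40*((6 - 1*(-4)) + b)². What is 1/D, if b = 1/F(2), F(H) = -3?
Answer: -9/33640 ≈ -0.00026754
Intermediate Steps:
b = -⅓ (b = 1/(-3) = 1*(-⅓) = -⅓ ≈ -0.33333)
D = -33640/9 (D = -40*((6 - 1*(-4)) - ⅓)² = -40*((6 + 4) - ⅓)² = -40*(10 - ⅓)² = -40*(29/3)² = -40*841/9 = -33640/9 ≈ -3737.8)
1/D = 1/(-33640/9) = -9/33640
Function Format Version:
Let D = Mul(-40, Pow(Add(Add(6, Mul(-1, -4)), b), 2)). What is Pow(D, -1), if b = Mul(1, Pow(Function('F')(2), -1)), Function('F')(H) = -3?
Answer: Rational(-9, 33640) ≈ -0.00026754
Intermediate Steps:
b = Rational(-1, 3) (b = Mul(1, Pow(-3, -1)) = Mul(1, Rational(-1, 3)) = Rational(-1, 3) ≈ -0.33333)
D = Rational(-33640, 9) (D = Mul(-40, Pow(Add(Add(6, Mul(-1, -4)), Rational(-1, 3)), 2)) = Mul(-40, Pow(Add(Add(6, 4), Rational(-1, 3)), 2)) = Mul(-40, Pow(Add(10, Rational(-1, 3)), 2)) = Mul(-40, Pow(Rational(29, 3), 2)) = Mul(-40, Rational(841, 9)) = Rational(-33640, 9) ≈ -3737.8)
Pow(D, -1) = Pow(Rational(-33640, 9), -1) = Rational(-9, 33640)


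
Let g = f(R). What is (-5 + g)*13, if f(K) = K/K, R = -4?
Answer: -52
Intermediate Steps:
f(K) = 1
g = 1
(-5 + g)*13 = (-5 + 1)*13 = -4*13 = -52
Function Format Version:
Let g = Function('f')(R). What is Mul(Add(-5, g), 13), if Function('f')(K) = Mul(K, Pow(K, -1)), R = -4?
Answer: -52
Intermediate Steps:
Function('f')(K) = 1
g = 1
Mul(Add(-5, g), 13) = Mul(Add(-5, 1), 13) = Mul(-4, 13) = -52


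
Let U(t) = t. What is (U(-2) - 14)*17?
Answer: -272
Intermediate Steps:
(U(-2) - 14)*17 = (-2 - 14)*17 = -16*17 = -272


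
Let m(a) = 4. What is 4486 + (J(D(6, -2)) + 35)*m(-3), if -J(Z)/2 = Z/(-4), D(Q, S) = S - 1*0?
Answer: 4622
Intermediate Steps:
D(Q, S) = S (D(Q, S) = S + 0 = S)
J(Z) = Z/2 (J(Z) = -2*Z/(-4) = -2*Z*(-1)/4 = -(-1)*Z/2 = Z/2)
4486 + (J(D(6, -2)) + 35)*m(-3) = 4486 + ((½)*(-2) + 35)*4 = 4486 + (-1 + 35)*4 = 4486 + 34*4 = 4486 + 136 = 4622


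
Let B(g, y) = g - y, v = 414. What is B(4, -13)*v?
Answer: 7038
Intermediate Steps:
B(4, -13)*v = (4 - 1*(-13))*414 = (4 + 13)*414 = 17*414 = 7038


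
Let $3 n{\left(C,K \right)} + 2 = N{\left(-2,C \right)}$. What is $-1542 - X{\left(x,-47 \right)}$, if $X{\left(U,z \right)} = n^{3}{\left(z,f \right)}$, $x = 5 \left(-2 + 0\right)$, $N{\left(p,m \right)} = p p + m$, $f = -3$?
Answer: $1833$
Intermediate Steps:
$N{\left(p,m \right)} = m + p^{2}$ ($N{\left(p,m \right)} = p^{2} + m = m + p^{2}$)
$n{\left(C,K \right)} = \frac{2}{3} + \frac{C}{3}$ ($n{\left(C,K \right)} = - \frac{2}{3} + \frac{C + \left(-2\right)^{2}}{3} = - \frac{2}{3} + \frac{C + 4}{3} = - \frac{2}{3} + \frac{4 + C}{3} = - \frac{2}{3} + \left(\frac{4}{3} + \frac{C}{3}\right) = \frac{2}{3} + \frac{C}{3}$)
$x = -10$ ($x = 5 \left(-2\right) = -10$)
$X{\left(U,z \right)} = \left(\frac{2}{3} + \frac{z}{3}\right)^{3}$
$-1542 - X{\left(x,-47 \right)} = -1542 - \frac{\left(2 - 47\right)^{3}}{27} = -1542 - \frac{\left(-45\right)^{3}}{27} = -1542 - \frac{1}{27} \left(-91125\right) = -1542 - -3375 = -1542 + 3375 = 1833$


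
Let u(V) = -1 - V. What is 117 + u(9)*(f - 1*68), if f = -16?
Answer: 957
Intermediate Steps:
117 + u(9)*(f - 1*68) = 117 + (-1 - 1*9)*(-16 - 1*68) = 117 + (-1 - 9)*(-16 - 68) = 117 - 10*(-84) = 117 + 840 = 957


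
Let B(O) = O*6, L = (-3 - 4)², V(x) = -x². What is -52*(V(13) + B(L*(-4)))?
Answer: 69940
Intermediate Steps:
L = 49 (L = (-7)² = 49)
B(O) = 6*O
-52*(V(13) + B(L*(-4))) = -52*(-1*13² + 6*(49*(-4))) = -52*(-1*169 + 6*(-196)) = -52*(-169 - 1176) = -52*(-1345) = 69940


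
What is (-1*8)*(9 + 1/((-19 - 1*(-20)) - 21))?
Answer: -358/5 ≈ -71.600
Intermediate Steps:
(-1*8)*(9 + 1/((-19 - 1*(-20)) - 21)) = -8*(9 + 1/((-19 + 20) - 21)) = -8*(9 + 1/(1 - 21)) = -8*(9 + 1/(-20)) = -8*(9 - 1/20) = -8*179/20 = -358/5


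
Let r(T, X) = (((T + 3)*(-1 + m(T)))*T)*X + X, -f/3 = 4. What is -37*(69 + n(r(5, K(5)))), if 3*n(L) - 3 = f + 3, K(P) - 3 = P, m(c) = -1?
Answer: -2479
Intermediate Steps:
f = -12 (f = -3*4 = -12)
K(P) = 3 + P
r(T, X) = X + T*X*(-6 - 2*T) (r(T, X) = (((T + 3)*(-1 - 1))*T)*X + X = (((3 + T)*(-2))*T)*X + X = ((-6 - 2*T)*T)*X + X = (T*(-6 - 2*T))*X + X = T*X*(-6 - 2*T) + X = X + T*X*(-6 - 2*T))
n(L) = -2 (n(L) = 1 + (-12 + 3)/3 = 1 + (1/3)*(-9) = 1 - 3 = -2)
-37*(69 + n(r(5, K(5)))) = -37*(69 - 2) = -37*67 = -2479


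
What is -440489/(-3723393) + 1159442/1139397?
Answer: 535438896871/471380312669 ≈ 1.1359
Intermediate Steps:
-440489/(-3723393) + 1159442/1139397 = -440489*(-1/3723393) + 1159442*(1/1139397) = 440489/3723393 + 1159442/1139397 = 535438896871/471380312669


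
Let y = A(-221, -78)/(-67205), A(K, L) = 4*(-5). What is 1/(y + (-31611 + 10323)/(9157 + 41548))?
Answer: -681525905/285929188 ≈ -2.3835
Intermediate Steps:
A(K, L) = -20
y = 4/13441 (y = -20/(-67205) = -20*(-1/67205) = 4/13441 ≈ 0.00029760)
1/(y + (-31611 + 10323)/(9157 + 41548)) = 1/(4/13441 + (-31611 + 10323)/(9157 + 41548)) = 1/(4/13441 - 21288/50705) = 1/(-285929188/681525905) = -681525905/285929188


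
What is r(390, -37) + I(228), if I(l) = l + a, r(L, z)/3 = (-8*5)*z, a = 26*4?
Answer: 4772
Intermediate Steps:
a = 104
r(L, z) = -120*z (r(L, z) = 3*((-8*5)*z) = 3*(-40*z) = -120*z)
I(l) = 104 + l (I(l) = l + 104 = 104 + l)
r(390, -37) + I(228) = -120*(-37) + (104 + 228) = 4440 + 332 = 4772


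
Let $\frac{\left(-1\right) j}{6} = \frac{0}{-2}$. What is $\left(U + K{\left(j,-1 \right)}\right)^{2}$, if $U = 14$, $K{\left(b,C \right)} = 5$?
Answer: $361$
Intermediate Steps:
$j = 0$ ($j = - 6 \frac{0}{-2} = - 6 \cdot 0 \left(- \frac{1}{2}\right) = \left(-6\right) 0 = 0$)
$\left(U + K{\left(j,-1 \right)}\right)^{2} = \left(14 + 5\right)^{2} = 19^{2} = 361$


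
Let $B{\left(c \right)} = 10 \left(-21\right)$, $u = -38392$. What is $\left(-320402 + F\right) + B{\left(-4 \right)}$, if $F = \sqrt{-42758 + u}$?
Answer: $-320612 + 5 i \sqrt{3246} \approx -3.2061 \cdot 10^{5} + 284.87 i$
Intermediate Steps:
$B{\left(c \right)} = -210$
$F = 5 i \sqrt{3246}$ ($F = \sqrt{-42758 - 38392} = \sqrt{-81150} = 5 i \sqrt{3246} \approx 284.87 i$)
$\left(-320402 + F\right) + B{\left(-4 \right)} = \left(-320402 + 5 i \sqrt{3246}\right) - 210 = -320612 + 5 i \sqrt{3246}$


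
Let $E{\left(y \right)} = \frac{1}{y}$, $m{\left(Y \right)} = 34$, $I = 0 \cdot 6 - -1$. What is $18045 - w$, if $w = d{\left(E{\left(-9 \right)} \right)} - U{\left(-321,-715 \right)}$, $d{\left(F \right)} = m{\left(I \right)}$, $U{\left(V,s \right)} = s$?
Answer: $17296$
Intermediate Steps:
$I = 1$ ($I = 0 + \left(-2 + 3\right) = 0 + 1 = 1$)
$d{\left(F \right)} = 34$
$w = 749$ ($w = 34 - -715 = 34 + 715 = 749$)
$18045 - w = 18045 - 749 = 17296$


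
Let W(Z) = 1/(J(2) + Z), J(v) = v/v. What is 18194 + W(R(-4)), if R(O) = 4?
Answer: 90971/5 ≈ 18194.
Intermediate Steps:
J(v) = 1
W(Z) = 1/(1 + Z)
18194 + W(R(-4)) = 18194 + 1/(1 + 4) = 18194 + 1/5 = 90971/5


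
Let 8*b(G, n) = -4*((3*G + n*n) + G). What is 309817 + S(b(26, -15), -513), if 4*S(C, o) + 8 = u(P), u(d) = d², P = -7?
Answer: 1239309/4 ≈ 3.0983e+5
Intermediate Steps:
b(G, n) = -2*G - n²/2 (b(G, n) = (-4*((3*G + n*n) + G))/8 = (-4*((3*G + n²) + G))/8 = (-4*((n² + 3*G) + G))/8 = (-4*(n² + 4*G))/8 = (-16*G - 4*n²)/8 = -2*G - n²/2)
S(C, o) = 41/4 (S(C, o) = -2 + (¼)*(-7)² = -2 + (¼)*49 = -2 + 49/4 = 41/4)
309817 + S(b(26, -15), -513) = 309817 + 41/4 = 1239309/4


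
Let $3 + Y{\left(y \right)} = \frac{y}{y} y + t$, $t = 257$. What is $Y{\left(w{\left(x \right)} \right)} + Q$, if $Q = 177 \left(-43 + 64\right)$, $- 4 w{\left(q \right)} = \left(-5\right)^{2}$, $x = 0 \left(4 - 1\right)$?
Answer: $\frac{15859}{4} \approx 3964.8$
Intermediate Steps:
$x = 0$ ($x = 0 \cdot 3 = 0$)
$w{\left(q \right)} = - \frac{25}{4}$ ($w{\left(q \right)} = - \frac{\left(-5\right)^{2}}{4} = \left(- \frac{1}{4}\right) 25 = - \frac{25}{4}$)
$Q = 3717$ ($Q = 177 \cdot 21 = 3717$)
$Y{\left(y \right)} = 254 + y$ ($Y{\left(y \right)} = -3 + \left(\frac{y}{y} y + 257\right) = -3 + \left(1 y + 257\right) = -3 + \left(y + 257\right) = -3 + \left(257 + y\right) = 254 + y$)
$Y{\left(w{\left(x \right)} \right)} + Q = \left(254 - \frac{25}{4}\right) + 3717 = \frac{991}{4} + 3717 = \frac{15859}{4}$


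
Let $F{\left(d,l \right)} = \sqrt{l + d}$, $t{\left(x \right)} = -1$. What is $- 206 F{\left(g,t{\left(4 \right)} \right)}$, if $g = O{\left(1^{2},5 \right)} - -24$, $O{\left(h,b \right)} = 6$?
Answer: $- 206 \sqrt{29} \approx -1109.3$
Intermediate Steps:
$g = 30$ ($g = 6 - -24 = 6 + 24 = 30$)
$F{\left(d,l \right)} = \sqrt{d + l}$
$- 206 F{\left(g,t{\left(4 \right)} \right)} = - 206 \sqrt{30 - 1} = - 206 \sqrt{29}$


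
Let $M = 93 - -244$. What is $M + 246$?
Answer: $583$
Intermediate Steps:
$M = 337$ ($M = 93 + 244 = 337$)
$M + 246 = 337 + 246 = 583$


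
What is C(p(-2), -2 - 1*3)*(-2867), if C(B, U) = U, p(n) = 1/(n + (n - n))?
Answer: 14335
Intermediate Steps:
p(n) = 1/n (p(n) = 1/(n + 0) = 1/n)
C(p(-2), -2 - 1*3)*(-2867) = (-2 - 1*3)*(-2867) = (-2 - 3)*(-2867) = -5*(-2867) = 14335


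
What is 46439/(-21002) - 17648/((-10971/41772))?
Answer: 5160667426081/76804314 ≈ 67192.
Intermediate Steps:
46439/(-21002) - 17648/((-10971/41772)) = 46439*(-1/21002) - 17648/((-10971*1/41772)) = -46439/21002 - 17648/(-3657/13924) = -46439/21002 - 17648*(-13924/3657) = -46439/21002 + 245730752/3657 = 5160667426081/76804314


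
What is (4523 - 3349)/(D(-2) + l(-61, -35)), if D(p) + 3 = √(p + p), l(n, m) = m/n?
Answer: -2649718/9197 - 2184227*I/9197 ≈ -288.11 - 237.49*I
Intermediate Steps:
D(p) = -3 + √2*√p (D(p) = -3 + √(p + p) = -3 + √(2*p) = -3 + √2*√p)
(4523 - 3349)/(D(-2) + l(-61, -35)) = (4523 - 3349)/((-3 + √2*√(-2)) - 35/(-61)) = 1174/((-3 + √2*(I*√2)) - 35*(-1/61)) = 1174/((-3 + 2*I) + 35/61) = 1174/(-148/61 + 2*I) = 1174*(3721*(-148/61 - 2*I)/36788) = 2184227*(-148/61 - 2*I)/18394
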